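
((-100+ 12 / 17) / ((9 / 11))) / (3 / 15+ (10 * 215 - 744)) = -92840 / 1075743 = -0.09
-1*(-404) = 404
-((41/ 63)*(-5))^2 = -42025/ 3969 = -10.59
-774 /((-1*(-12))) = -129 /2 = -64.50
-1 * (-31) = 31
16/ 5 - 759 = -3779/ 5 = -755.80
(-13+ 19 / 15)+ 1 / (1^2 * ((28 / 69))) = -3893 / 420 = -9.27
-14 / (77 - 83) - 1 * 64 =-185 / 3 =-61.67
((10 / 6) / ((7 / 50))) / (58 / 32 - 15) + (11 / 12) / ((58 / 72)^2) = 1900028 / 3726471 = 0.51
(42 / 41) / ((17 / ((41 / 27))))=14 / 153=0.09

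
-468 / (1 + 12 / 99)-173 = -21845 / 37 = -590.41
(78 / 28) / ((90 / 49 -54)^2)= 4459 / 4355424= 0.00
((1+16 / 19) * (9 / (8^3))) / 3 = 105 / 9728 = 0.01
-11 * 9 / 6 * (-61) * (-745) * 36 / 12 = -4499055 / 2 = -2249527.50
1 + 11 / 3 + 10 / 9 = 52 / 9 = 5.78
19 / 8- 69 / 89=1139 / 712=1.60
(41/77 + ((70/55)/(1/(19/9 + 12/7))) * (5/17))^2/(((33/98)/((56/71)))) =59987026288/6636521727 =9.04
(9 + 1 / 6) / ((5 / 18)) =33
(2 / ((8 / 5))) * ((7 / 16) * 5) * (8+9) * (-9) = -26775 / 64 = -418.36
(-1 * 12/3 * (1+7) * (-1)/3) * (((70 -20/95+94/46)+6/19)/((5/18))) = 6053568/2185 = 2770.51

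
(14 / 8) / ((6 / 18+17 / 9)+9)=63 / 404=0.16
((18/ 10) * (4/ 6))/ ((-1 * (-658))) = 3/ 1645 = 0.00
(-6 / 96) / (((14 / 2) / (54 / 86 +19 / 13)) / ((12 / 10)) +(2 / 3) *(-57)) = 438 / 246739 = 0.00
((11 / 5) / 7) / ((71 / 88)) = 968 / 2485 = 0.39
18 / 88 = 9 / 44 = 0.20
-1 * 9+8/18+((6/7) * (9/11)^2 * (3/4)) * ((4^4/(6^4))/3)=-65003/7623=-8.53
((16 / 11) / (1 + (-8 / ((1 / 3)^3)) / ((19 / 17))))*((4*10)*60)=-18.16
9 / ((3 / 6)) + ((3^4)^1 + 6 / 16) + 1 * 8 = 859 / 8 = 107.38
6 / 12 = 1 / 2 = 0.50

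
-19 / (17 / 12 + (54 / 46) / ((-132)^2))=-2538096 / 189253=-13.41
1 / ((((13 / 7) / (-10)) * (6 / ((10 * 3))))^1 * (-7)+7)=50 / 363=0.14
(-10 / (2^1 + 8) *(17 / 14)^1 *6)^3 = -132651 / 343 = -386.74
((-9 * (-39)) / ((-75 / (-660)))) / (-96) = -1287 / 40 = -32.18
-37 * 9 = -333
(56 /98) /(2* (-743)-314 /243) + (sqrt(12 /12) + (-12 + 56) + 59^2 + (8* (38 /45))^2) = 4574387758511 /1280753775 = 3571.64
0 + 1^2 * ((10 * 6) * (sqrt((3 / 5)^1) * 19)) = 228 * sqrt(15) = 883.04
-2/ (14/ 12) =-1.71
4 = 4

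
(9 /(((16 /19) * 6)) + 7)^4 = 6234839521 /1048576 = 5946.01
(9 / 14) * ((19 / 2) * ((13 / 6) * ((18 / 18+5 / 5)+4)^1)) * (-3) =-6669 / 28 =-238.18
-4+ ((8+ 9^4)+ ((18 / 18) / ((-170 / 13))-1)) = 1115867 / 170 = 6563.92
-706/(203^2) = -0.02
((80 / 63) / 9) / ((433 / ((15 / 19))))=400 / 1554903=0.00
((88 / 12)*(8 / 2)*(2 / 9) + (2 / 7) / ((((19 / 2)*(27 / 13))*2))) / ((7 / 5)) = 117170 / 25137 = 4.66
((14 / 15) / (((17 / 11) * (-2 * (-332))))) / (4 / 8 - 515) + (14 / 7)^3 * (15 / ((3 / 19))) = 760.00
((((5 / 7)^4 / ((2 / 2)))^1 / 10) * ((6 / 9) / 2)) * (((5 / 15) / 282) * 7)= 125 / 1741068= 0.00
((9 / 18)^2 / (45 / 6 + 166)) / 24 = 0.00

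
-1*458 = -458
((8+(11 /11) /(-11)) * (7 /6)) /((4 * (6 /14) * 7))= 203 /264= 0.77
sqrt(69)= 8.31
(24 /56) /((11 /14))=6 /11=0.55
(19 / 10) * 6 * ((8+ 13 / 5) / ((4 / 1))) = 3021 / 100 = 30.21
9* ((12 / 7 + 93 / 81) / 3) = 8.59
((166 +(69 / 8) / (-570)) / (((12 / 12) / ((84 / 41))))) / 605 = 5298237 / 9425900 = 0.56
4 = 4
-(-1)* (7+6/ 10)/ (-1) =-38/ 5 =-7.60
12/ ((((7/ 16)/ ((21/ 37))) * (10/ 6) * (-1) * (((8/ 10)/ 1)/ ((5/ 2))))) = -1080/ 37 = -29.19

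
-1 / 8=-0.12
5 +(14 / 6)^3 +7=667 / 27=24.70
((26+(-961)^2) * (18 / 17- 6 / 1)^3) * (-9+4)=2736950005440 / 4913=557083249.63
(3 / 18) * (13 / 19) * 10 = 65 / 57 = 1.14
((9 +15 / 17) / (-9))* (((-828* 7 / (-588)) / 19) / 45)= -184 / 14535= -0.01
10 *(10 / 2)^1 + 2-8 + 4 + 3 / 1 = 51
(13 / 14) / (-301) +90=379247 / 4214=90.00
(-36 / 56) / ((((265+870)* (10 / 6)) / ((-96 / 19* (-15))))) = -3888 / 150955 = -0.03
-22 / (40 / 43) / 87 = -473 / 1740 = -0.27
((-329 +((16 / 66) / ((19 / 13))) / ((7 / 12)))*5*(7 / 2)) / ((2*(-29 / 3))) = 7213665 / 24244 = 297.54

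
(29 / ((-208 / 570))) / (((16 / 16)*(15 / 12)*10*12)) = -551 / 1040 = -0.53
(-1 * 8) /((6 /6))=-8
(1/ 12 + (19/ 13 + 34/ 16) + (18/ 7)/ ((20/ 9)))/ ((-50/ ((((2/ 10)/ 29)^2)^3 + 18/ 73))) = -1259748163657152379/ 52920687340218750000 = -0.02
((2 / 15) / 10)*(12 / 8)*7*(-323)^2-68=726903 / 50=14538.06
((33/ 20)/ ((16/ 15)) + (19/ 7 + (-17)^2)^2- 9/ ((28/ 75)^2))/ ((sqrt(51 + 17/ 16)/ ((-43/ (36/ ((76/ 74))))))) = -31123877257 * sqrt(17)/ 8876448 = -14457.03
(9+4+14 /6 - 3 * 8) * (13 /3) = -338 /9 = -37.56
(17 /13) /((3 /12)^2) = 272 /13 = 20.92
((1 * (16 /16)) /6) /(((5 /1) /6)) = 0.20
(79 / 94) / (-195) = -79 / 18330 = -0.00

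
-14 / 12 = -1.17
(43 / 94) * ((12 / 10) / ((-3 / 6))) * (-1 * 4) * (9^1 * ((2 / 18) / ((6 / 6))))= 1032 / 235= 4.39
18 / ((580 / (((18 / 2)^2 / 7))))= 0.36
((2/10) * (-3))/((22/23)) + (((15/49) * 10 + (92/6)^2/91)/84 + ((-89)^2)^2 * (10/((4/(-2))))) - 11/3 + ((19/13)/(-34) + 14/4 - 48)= -35313677441717107/112567455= -313711253.77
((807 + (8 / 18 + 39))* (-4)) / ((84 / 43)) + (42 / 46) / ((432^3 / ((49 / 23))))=-172477050787487 / 99513888768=-1733.20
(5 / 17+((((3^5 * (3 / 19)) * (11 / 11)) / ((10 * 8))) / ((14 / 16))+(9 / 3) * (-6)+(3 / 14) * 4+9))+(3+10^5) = 322986109 / 3230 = 99995.70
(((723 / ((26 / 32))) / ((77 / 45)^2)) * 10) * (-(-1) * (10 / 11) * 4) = 9370080000 / 847847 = 11051.62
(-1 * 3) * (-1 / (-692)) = -3 / 692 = -0.00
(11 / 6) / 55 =0.03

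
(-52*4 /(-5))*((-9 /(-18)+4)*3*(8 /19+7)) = 395928 /95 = 4167.66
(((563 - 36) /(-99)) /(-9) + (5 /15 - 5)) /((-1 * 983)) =3631 /875853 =0.00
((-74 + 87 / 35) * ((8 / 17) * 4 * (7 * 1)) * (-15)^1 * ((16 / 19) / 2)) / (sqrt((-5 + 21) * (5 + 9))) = 240288 * sqrt(14) / 2261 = 397.65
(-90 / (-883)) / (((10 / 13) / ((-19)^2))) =42237 / 883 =47.83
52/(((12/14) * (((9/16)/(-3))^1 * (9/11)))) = -32032/81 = -395.46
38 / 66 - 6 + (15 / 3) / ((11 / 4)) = -119 / 33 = -3.61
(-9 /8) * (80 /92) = -45 /46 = -0.98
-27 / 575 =-0.05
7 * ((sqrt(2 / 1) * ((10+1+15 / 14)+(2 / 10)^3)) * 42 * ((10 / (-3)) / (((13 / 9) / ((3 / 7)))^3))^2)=10919575622628 * sqrt(2) / 405620894315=38.07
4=4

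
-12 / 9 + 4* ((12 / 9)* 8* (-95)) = -12164 / 3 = -4054.67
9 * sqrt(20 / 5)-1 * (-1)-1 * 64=-45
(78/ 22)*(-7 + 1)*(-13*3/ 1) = 9126/ 11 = 829.64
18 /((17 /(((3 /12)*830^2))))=3100050 /17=182355.88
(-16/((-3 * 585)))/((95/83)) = 1328/166725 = 0.01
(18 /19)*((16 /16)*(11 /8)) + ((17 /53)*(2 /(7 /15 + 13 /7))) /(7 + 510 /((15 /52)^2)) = 29460304197 /22615210028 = 1.30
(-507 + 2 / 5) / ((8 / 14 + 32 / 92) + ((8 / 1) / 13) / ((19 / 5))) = -100729811 / 214980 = -468.55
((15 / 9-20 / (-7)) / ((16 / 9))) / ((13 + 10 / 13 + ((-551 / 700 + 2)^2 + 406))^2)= 34417906250000 / 2400033702135323523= 0.00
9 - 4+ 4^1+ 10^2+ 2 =111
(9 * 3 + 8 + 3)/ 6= 19/ 3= 6.33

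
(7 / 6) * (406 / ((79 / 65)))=389.73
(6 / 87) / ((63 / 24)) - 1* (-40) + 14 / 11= 276662 / 6699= 41.30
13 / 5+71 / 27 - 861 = -115529 / 135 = -855.77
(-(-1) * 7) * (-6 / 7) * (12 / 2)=-36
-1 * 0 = 0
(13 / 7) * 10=130 / 7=18.57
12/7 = 1.71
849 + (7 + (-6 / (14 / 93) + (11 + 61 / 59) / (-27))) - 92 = 8069947 / 11151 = 723.70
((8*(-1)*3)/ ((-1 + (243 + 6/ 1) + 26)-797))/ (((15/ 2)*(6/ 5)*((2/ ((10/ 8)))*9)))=0.00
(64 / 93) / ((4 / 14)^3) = 2744 / 93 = 29.51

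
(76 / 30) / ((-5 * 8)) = -19 / 300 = -0.06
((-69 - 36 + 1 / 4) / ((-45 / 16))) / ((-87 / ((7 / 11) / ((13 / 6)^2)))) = -46928 / 808665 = -0.06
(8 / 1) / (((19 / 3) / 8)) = 192 / 19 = 10.11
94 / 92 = 47 / 46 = 1.02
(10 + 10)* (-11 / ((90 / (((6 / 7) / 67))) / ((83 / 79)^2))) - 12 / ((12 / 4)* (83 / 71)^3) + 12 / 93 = -375002311895044 / 155648253166539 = -2.41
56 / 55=1.02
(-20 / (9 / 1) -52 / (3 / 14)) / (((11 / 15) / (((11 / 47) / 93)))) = -11020 / 13113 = -0.84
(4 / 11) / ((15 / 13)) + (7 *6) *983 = 6812242 / 165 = 41286.32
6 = 6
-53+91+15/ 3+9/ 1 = 52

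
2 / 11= 0.18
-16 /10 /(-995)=8 /4975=0.00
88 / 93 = 0.95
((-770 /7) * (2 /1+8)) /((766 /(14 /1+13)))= -14850 /383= -38.77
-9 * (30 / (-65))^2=-324 / 169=-1.92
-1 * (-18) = 18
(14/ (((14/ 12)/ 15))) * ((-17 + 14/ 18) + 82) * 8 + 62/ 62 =94721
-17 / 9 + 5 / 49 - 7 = -3875 / 441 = -8.79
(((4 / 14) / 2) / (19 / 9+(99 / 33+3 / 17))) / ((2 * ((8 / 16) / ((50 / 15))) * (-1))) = -0.09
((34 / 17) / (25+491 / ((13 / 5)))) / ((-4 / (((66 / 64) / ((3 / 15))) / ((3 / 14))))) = -1001 / 17792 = -0.06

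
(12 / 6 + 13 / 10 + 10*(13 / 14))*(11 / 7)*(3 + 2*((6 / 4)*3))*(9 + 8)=4034.62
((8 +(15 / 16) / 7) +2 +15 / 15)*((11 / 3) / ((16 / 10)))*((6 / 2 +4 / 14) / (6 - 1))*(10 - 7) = 315491 / 6272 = 50.30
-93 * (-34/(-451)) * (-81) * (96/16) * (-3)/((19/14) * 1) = -64542744/8569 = -7532.12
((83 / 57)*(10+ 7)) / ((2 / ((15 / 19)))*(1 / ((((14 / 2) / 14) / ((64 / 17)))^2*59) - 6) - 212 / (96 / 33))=-962358440 / 3329394377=-0.29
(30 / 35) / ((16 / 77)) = 33 / 8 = 4.12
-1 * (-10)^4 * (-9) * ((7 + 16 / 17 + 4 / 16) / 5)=2506500 / 17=147441.18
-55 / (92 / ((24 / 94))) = -165 / 1081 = -0.15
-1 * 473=-473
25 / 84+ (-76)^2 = 485209 / 84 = 5776.30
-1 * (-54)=54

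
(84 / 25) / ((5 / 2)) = 168 / 125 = 1.34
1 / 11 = 0.09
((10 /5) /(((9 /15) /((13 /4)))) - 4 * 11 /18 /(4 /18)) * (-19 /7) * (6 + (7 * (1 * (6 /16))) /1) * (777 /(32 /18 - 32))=-100.31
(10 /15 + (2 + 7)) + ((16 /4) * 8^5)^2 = 51539607581 /3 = 17179869193.67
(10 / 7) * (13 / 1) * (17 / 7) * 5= 11050 / 49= 225.51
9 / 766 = 0.01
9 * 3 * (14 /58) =189 /29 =6.52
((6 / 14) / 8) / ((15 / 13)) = 13 / 280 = 0.05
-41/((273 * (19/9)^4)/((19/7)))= -0.02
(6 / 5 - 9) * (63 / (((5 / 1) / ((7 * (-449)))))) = 7722351 / 25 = 308894.04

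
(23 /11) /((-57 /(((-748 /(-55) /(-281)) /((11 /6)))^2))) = -1276224 /49921118225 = -0.00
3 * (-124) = -372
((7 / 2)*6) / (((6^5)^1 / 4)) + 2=1303 / 648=2.01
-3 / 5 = -0.60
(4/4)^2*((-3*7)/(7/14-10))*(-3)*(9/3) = -378/19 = -19.89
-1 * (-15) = 15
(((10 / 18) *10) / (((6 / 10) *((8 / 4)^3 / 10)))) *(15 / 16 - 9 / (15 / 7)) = -37.76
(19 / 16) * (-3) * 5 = -17.81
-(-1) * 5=5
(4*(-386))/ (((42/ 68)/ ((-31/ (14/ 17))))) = 13832696/ 147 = 94099.97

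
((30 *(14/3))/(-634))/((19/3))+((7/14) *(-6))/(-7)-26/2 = -531494/42161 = -12.61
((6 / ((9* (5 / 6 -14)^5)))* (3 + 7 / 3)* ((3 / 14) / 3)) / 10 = -6912 / 107696973965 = -0.00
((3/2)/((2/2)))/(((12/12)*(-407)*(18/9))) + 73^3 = 633319673/1628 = 389017.00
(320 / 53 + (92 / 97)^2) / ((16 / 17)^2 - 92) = -249946852 / 3282790691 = -0.08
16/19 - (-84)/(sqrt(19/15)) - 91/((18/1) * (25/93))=-51199/2850 + 84 * sqrt(285)/19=56.67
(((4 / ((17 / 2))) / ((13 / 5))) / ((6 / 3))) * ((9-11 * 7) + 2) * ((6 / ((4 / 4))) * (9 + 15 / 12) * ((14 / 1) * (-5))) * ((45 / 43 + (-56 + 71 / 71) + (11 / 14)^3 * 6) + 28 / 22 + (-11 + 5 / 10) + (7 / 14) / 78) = -9380218103400 / 6053411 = -1549575.62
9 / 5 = 1.80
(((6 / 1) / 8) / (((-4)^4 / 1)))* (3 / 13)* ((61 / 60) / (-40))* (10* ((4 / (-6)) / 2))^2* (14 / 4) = -427 / 638976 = -0.00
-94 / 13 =-7.23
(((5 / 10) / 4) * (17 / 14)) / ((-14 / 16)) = -17 / 98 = -0.17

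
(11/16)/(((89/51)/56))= 3927/178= 22.06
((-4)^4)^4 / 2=2147483648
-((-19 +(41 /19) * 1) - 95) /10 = 425 /38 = 11.18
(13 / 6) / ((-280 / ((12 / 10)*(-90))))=117 / 140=0.84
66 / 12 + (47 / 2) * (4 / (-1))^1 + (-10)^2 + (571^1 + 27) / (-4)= -138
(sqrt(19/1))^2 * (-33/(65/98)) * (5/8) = -30723/52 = -590.83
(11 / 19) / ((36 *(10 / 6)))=11 / 1140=0.01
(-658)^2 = 432964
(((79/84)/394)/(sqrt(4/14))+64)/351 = 79*sqrt(14)/23233392+64/351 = 0.18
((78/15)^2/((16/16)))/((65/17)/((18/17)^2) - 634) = -219024/5107775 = -0.04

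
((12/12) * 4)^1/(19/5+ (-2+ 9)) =10/27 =0.37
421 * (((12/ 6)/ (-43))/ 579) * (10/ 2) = -4210/ 24897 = -0.17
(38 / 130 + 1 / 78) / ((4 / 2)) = 119 / 780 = 0.15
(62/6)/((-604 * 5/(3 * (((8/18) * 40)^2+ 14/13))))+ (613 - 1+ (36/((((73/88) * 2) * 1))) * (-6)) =55546688839/116072190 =478.55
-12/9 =-1.33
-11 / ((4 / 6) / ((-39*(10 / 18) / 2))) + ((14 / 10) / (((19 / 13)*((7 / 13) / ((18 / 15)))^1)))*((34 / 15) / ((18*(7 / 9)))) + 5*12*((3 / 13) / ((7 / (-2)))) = 175.14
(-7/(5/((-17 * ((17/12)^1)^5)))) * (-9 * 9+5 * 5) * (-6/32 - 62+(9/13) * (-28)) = 20067564527927/32348160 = 620361.85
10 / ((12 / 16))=40 / 3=13.33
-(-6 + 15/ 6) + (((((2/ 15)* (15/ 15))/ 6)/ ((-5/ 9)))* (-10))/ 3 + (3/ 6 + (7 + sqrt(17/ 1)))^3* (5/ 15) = 743* sqrt(17)/ 12 + 32611/ 120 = 527.05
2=2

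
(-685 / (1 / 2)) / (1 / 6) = -8220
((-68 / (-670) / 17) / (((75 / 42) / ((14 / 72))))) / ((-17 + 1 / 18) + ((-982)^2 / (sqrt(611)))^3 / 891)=13364414306761518 / 5387814765450813652404335640254490818575 + 10631667918870739169485056 * sqrt(611) / 26939073827254068262021678201272454092875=0.00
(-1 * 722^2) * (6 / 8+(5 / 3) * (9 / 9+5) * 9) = -47306523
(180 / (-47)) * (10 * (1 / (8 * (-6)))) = 75 / 94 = 0.80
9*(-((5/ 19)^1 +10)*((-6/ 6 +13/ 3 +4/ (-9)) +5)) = -13845/ 19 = -728.68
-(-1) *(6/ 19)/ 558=1/ 1767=0.00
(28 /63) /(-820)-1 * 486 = -896671 /1845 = -486.00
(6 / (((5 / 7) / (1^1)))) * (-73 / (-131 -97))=511 / 190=2.69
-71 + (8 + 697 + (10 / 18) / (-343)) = 1957153 / 3087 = 634.00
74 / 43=1.72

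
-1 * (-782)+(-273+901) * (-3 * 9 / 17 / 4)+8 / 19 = 172181 / 323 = 533.07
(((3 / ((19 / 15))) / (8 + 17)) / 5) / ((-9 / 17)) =-17 / 475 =-0.04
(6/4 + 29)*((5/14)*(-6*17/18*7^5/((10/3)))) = -2489837/8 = -311229.62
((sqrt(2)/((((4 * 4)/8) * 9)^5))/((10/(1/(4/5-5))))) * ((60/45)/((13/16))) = -sqrt(2)/48361131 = -0.00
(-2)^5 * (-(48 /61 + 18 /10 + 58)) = 591328 /305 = 1938.78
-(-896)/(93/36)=10752/31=346.84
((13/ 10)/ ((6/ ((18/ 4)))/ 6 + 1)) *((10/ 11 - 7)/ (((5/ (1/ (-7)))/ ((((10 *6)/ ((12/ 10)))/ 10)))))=7839/ 8470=0.93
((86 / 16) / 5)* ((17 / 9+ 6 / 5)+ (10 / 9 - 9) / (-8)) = 7009 / 1600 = 4.38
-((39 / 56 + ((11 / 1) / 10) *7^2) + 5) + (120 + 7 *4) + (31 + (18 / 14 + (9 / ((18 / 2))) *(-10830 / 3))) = -977007 / 280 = -3489.31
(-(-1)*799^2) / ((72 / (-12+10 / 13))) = -46603273 / 468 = -99579.64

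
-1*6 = -6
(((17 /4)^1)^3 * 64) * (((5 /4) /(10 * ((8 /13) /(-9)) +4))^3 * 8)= 983590583625 /467288576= 2104.89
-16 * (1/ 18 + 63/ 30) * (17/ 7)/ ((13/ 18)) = -52768/ 455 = -115.97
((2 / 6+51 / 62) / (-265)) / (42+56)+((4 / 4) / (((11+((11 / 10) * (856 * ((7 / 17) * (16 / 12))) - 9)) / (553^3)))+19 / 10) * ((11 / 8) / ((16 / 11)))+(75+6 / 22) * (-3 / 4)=8662664199305855021 / 28126067212320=307994.15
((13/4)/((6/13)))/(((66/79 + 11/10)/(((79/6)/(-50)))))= -1054729/1100880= -0.96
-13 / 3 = -4.33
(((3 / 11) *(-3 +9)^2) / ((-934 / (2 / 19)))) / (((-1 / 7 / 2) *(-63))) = -24 / 97603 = -0.00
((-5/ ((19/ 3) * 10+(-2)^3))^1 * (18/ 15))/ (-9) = 1/ 83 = 0.01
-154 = -154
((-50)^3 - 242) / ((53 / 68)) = -8516456 / 53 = -160687.85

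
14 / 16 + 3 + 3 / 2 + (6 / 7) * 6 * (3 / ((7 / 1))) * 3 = 4699 / 392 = 11.99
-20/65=-4/13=-0.31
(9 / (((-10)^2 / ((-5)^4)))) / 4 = 225 / 16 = 14.06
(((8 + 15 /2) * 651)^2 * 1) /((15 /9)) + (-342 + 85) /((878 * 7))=3754647581089 /61460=61090914.11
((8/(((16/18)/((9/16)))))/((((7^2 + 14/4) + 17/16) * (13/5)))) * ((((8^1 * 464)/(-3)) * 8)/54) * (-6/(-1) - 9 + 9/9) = 148480/11141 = 13.33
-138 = -138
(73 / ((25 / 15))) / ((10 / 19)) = 4161 / 50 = 83.22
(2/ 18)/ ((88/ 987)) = 329/ 264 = 1.25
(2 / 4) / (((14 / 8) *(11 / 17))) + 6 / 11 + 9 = 769 / 77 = 9.99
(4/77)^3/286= 32/65284219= 0.00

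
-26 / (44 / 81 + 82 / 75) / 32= -26325 / 53024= -0.50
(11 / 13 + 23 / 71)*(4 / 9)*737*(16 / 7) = 5660160 / 6461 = 876.05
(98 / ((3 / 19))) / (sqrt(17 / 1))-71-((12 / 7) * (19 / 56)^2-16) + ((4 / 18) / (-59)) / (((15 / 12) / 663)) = -277789639 / 4856880 + 1862 * sqrt(17) / 51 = 93.34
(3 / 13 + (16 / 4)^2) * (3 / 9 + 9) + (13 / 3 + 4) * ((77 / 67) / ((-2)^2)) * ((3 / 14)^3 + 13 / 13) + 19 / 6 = 643551589 / 4097184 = 157.07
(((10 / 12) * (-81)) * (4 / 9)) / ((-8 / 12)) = 45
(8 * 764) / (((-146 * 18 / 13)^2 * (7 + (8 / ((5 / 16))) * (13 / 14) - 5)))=0.01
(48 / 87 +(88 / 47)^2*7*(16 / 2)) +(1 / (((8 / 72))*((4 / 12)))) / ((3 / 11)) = 18953639 / 64061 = 295.87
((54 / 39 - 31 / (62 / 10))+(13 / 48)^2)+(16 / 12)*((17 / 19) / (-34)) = -2035697 / 569088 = -3.58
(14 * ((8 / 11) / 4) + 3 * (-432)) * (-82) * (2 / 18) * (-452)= -527346592 / 99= -5326733.25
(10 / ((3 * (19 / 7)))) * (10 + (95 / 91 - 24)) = -15.91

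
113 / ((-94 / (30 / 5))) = -339 / 47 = -7.21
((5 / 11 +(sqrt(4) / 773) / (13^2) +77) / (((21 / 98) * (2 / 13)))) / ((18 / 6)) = 779119222 / 994851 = 783.15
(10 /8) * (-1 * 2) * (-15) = 75 /2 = 37.50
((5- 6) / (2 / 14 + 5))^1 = -7 / 36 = -0.19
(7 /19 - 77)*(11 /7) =-2288 /19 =-120.42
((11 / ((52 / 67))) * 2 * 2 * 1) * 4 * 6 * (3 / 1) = 53064 / 13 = 4081.85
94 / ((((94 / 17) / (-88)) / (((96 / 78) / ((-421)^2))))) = -23936 / 2304133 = -0.01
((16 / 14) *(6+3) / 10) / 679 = 36 / 23765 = 0.00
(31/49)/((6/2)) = 0.21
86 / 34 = 43 / 17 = 2.53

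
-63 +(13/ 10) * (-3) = -669/ 10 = -66.90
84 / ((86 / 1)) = 42 / 43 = 0.98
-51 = -51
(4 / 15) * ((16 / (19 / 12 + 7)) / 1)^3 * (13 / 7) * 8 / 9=109051904 / 38245445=2.85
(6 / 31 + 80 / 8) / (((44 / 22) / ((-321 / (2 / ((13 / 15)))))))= -109889 / 155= -708.96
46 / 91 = 0.51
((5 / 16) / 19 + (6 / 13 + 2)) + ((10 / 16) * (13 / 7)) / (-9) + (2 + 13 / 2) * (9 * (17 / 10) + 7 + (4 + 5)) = 334124569 / 1244880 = 268.40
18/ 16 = 9/ 8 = 1.12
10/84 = 5/42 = 0.12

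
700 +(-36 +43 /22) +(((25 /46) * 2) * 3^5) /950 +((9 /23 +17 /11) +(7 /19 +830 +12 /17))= 11137881 /7429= 1499.24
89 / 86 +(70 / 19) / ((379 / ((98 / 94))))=30416763 / 29106442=1.05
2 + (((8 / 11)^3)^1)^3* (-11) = 294500034 / 214358881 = 1.37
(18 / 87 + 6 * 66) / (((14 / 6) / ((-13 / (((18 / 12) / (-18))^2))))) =-64527840 / 203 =-317871.13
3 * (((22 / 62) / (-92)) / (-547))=33 / 1560044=0.00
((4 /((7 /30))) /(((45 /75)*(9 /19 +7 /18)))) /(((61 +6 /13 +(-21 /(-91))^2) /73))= 42192540 /1073387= 39.31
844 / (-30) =-422 / 15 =-28.13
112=112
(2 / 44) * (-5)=-5 / 22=-0.23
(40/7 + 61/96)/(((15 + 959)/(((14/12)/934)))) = 4267/523996416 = 0.00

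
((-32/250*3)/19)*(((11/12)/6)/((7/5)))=-22/9975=-0.00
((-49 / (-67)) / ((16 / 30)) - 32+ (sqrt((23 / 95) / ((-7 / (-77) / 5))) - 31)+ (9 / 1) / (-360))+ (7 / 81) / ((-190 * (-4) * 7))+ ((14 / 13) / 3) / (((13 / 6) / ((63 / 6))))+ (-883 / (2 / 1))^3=-14996591209439651 / 174260970+ sqrt(4807) / 19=-86058229.64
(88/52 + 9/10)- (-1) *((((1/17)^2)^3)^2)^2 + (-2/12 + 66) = 4529263621350866643658275434745698/66192490906349321405483302838595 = 68.43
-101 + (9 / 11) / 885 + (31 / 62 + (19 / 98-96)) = -196.31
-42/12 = -7/2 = -3.50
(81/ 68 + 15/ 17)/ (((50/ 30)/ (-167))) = -70641/ 340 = -207.77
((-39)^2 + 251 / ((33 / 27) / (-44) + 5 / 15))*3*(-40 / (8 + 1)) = -343560 / 11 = -31232.73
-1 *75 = -75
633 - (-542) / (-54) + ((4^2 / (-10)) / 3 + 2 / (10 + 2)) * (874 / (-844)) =71023663 / 113940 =623.34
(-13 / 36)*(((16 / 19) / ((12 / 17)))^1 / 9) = -221 / 4617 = -0.05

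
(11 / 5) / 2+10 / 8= 47 / 20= 2.35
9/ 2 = 4.50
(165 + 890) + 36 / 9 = 1059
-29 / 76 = -0.38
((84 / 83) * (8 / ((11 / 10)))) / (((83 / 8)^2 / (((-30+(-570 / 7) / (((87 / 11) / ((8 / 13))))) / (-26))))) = 0.10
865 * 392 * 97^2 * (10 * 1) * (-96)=-3062787571200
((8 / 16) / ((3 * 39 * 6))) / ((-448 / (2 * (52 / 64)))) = -0.00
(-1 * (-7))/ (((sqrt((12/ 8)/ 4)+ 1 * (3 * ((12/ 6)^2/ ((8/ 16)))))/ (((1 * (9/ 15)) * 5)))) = 1344/ 1535-14 * sqrt(6)/ 1535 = 0.85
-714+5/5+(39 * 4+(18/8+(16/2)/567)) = -1258141/2268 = -554.74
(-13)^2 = 169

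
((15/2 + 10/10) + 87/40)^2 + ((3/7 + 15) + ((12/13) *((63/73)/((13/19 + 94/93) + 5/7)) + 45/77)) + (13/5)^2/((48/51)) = 2395015294641/17420603200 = 137.48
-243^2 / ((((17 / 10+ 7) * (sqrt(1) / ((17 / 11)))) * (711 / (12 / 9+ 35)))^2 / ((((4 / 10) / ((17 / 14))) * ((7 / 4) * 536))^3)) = -7748865197895112704 / 53982684085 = -143543533.07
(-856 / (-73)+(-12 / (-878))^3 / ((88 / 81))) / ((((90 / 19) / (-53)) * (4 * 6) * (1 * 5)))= -160442552945777 / 146744846115120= -1.09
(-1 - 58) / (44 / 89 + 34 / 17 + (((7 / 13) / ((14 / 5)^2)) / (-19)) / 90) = -653686488 / 27635891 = -23.65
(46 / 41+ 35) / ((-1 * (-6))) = 1481 / 246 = 6.02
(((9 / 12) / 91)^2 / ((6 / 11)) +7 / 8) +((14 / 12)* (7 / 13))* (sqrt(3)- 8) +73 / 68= -41584225 / 13514592 +49* sqrt(3) / 78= -1.99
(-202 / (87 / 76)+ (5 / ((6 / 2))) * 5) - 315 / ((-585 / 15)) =-181016 / 1131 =-160.05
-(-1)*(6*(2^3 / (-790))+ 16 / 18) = 2944 / 3555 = 0.83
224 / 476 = 0.47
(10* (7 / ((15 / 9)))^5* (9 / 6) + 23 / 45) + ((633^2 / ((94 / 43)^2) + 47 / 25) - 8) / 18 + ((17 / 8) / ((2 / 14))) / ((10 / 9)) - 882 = 4650846193813 / 198810000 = 23393.42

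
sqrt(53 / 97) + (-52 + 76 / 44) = -553 / 11 + sqrt(5141) / 97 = -49.53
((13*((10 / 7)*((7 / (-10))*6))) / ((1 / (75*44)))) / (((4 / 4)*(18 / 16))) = -228800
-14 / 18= -7 / 9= -0.78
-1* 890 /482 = -445 /241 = -1.85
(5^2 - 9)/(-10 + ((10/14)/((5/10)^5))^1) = 56/45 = 1.24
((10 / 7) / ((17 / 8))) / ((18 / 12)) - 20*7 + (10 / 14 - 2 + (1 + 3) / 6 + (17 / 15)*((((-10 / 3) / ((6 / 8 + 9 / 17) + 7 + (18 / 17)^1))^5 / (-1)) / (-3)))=-6026274365385237163 / 42991673766399855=-140.17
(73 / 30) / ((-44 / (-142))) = 5183 / 660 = 7.85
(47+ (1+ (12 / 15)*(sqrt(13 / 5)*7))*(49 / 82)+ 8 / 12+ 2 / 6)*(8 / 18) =2744*sqrt(65) / 9225+ 7970 / 369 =24.00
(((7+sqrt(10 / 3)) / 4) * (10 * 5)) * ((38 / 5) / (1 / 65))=54498.96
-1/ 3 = -0.33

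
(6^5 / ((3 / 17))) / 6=7344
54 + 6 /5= 276 /5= 55.20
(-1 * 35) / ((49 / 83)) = -415 / 7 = -59.29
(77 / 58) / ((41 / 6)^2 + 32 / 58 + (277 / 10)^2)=17325 / 10629697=0.00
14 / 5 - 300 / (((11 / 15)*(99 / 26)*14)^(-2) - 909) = 22963171189 / 7336398505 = 3.13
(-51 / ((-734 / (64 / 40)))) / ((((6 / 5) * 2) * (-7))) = -17 / 2569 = -0.01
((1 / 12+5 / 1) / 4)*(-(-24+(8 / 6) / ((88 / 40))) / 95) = 11773 / 37620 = 0.31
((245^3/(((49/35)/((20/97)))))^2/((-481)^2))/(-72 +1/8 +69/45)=-5296410918750000000/18375007353209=-288239.93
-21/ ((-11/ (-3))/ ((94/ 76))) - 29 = -15083/ 418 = -36.08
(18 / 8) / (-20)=-0.11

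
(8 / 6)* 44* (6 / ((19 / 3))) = 1056 / 19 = 55.58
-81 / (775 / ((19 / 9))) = -171 / 775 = -0.22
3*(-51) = -153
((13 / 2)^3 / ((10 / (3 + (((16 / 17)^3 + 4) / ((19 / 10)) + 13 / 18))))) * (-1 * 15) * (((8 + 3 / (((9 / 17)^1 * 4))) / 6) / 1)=-2613912512029 / 645214464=-4051.23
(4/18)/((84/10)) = 5/189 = 0.03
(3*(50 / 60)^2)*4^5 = 2133.33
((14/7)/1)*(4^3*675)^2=3732480000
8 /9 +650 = 5858 /9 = 650.89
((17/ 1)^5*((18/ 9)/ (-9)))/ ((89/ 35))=-99389990/ 801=-124082.38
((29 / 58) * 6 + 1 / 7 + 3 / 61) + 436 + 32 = 201199 / 427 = 471.19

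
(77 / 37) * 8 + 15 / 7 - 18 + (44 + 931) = 252730 / 259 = 975.79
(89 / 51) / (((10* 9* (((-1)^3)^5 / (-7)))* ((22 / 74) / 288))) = 368816 / 2805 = 131.49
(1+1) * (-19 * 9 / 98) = -171 / 49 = -3.49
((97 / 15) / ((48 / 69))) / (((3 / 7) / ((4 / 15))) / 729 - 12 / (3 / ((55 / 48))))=-421659 / 207800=-2.03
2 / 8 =1 / 4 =0.25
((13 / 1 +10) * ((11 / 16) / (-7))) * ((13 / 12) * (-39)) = 42757 / 448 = 95.44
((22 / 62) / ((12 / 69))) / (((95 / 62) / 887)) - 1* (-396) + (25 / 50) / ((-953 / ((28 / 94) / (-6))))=20132502244 / 12765435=1577.11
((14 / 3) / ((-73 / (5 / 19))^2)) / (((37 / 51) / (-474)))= -0.04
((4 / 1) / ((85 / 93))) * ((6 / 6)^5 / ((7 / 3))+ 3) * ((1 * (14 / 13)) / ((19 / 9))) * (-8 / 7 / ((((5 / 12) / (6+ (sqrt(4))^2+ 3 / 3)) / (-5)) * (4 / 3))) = 127277568 / 146965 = 866.04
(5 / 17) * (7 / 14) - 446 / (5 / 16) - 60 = -252799 / 170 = -1487.05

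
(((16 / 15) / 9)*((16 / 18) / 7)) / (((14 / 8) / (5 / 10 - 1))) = -256 / 59535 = -0.00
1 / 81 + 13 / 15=356 / 405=0.88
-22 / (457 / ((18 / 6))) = -66 / 457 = -0.14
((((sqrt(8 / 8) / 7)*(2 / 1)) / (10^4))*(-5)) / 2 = -1 / 14000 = -0.00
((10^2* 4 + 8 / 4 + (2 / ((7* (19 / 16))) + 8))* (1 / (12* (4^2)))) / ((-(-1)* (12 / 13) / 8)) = 354653 / 19152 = 18.52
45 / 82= 0.55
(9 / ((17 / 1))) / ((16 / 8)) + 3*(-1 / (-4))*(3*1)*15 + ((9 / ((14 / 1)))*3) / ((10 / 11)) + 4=23881 / 595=40.14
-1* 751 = -751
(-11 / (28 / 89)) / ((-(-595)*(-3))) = 979 / 49980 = 0.02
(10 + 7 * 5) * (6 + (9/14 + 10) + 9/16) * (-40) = -433575/14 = -30969.64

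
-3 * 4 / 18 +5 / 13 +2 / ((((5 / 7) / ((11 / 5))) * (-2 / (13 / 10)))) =-41789 / 9750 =-4.29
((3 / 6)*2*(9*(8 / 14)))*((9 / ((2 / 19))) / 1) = 3078 / 7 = 439.71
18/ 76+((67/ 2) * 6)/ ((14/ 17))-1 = 32360/ 133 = 243.31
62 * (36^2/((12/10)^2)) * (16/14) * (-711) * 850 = -269781840000/7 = -38540262857.14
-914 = -914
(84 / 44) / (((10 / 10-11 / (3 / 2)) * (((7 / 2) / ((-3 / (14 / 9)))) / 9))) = 2187 / 1463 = 1.49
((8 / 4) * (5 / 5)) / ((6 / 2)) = 2 / 3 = 0.67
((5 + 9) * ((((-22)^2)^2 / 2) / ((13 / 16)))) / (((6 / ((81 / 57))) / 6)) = 708390144 / 247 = 2867976.29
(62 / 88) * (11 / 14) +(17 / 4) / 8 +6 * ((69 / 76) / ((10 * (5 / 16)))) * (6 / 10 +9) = 17.82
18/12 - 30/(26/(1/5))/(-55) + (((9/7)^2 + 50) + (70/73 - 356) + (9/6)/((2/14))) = -745230194/2557555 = -291.38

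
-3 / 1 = -3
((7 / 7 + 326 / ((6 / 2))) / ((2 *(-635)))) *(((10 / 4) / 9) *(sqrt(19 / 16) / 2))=-329 *sqrt(19) / 109728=-0.01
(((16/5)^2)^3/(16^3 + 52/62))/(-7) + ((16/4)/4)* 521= 3618304750027/6945421875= 520.96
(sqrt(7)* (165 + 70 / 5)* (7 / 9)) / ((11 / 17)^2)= 362117* sqrt(7) / 1089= 879.77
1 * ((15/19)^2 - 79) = -28294/361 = -78.38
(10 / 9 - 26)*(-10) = 2240 / 9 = 248.89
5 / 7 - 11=-72 / 7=-10.29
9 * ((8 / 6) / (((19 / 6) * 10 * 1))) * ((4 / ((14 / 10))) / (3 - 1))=72 / 133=0.54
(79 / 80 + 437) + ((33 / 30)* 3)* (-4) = 33983 / 80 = 424.79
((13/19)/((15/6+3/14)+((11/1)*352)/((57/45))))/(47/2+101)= 182/101323329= 0.00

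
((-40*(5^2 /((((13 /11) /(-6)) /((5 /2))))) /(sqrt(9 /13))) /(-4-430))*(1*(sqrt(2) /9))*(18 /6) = -27500*sqrt(26) /8463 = -16.57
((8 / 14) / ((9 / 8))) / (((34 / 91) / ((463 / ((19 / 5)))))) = 481520 / 2907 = 165.64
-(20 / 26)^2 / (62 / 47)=-0.45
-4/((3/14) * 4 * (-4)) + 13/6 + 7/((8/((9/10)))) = 989/240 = 4.12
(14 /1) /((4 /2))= 7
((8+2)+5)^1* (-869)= -13035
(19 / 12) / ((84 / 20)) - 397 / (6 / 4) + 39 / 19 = -1255591 / 4788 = -262.24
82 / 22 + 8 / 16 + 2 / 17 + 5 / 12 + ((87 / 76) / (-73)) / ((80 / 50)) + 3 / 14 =865566211 / 174295968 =4.97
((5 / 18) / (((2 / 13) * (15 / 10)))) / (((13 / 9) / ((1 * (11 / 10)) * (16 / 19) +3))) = 3.27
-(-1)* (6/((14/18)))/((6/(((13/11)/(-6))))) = -39/154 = -0.25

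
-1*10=-10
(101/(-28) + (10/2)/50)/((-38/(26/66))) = 6383/175560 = 0.04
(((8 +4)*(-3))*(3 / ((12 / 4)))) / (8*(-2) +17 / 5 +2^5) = -180 / 97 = -1.86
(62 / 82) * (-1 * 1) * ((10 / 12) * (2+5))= -1085 / 246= -4.41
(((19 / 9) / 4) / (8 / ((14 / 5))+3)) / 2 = 0.05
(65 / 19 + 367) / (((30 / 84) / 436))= 42959952 / 95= 452210.02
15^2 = 225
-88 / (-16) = 11 / 2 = 5.50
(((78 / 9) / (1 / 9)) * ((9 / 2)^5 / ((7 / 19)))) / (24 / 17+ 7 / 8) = 743840253 / 4354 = 170840.66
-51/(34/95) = -285/2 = -142.50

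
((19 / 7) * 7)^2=361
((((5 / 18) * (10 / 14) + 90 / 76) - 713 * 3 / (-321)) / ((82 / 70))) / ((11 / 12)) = 1873720 / 250059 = 7.49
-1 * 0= 0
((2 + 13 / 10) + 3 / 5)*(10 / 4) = 39 / 4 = 9.75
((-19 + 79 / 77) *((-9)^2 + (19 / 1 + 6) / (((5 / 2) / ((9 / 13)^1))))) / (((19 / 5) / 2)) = -15819120 / 19019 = -831.75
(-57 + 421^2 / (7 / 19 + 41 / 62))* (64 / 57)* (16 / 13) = 11248950272 / 47307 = 237786.17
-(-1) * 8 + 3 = 11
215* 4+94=954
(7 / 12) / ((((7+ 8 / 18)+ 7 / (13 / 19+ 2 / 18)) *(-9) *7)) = -34 / 59655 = -0.00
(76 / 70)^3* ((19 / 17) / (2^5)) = 130321 / 2915500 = 0.04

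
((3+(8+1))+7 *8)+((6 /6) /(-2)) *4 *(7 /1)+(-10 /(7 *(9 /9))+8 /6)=1132 /21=53.90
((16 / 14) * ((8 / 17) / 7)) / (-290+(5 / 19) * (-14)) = -304 / 1162035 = -0.00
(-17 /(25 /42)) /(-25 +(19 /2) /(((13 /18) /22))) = -1326 /12275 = -0.11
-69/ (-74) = 69/ 74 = 0.93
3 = 3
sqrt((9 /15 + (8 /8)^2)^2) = 8 /5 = 1.60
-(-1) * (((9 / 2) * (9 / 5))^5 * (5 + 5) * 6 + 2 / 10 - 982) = 10455444203 / 5000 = 2091088.84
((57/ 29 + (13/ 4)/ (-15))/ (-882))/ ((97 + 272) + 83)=-3043/ 693675360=-0.00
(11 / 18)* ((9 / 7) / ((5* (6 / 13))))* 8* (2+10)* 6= 6864 / 35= 196.11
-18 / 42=-3 / 7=-0.43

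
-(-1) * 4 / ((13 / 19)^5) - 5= 21.68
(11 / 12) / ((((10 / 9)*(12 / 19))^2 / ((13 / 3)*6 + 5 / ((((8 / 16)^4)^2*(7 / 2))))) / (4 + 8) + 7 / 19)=48998169 / 19698644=2.49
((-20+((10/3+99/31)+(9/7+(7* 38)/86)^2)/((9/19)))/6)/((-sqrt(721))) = -2597738701* sqrt(721)/328053718062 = -0.21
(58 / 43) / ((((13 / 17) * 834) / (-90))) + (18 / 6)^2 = 684519 / 77701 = 8.81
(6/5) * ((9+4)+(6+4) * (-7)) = -68.40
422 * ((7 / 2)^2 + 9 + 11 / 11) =18779 / 2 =9389.50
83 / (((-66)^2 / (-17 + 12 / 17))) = -22991 / 74052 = -0.31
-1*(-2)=2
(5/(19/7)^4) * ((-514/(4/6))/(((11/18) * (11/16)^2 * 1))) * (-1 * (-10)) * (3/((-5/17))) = 4350399943680/173457251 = 25080.53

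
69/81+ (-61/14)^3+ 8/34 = -102815023/1259496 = -81.63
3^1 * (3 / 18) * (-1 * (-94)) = 47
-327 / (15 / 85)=-1853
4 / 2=2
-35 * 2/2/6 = -35/6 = -5.83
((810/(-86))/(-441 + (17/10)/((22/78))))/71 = 14850/48692297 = 0.00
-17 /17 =-1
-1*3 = -3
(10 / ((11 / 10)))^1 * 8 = 800 / 11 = 72.73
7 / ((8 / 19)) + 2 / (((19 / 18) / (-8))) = 223 / 152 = 1.47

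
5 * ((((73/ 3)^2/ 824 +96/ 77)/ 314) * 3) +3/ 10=117708749/ 298840080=0.39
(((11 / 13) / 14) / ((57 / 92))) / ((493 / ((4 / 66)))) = 92 / 7671573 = 0.00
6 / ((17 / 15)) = 90 / 17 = 5.29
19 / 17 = 1.12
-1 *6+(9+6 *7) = 45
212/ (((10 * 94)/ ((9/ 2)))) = 1.01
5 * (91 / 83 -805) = -333620 / 83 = -4019.52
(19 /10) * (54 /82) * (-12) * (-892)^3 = 2184555982464 /205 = 10656370646.17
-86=-86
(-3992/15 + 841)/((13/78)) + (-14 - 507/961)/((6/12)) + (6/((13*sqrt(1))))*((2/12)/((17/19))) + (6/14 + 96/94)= 1195421438104/349366745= 3421.68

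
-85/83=-1.02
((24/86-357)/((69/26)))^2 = 17672511844/978121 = 18067.82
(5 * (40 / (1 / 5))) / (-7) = -1000 / 7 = -142.86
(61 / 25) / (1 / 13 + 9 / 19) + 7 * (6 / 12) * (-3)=-20633 / 3400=-6.07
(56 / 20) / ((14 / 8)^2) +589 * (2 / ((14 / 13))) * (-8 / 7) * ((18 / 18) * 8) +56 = -2436296 / 245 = -9944.07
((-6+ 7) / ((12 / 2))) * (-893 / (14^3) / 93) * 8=-893 / 191394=-0.00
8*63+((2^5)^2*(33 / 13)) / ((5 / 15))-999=7303.15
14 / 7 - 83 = -81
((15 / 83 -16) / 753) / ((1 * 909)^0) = -1313 / 62499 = -0.02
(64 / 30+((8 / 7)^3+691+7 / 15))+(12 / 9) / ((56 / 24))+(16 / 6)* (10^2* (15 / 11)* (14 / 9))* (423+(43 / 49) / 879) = 35813210582344 / 149241015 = 239968.96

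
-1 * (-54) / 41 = 54 / 41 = 1.32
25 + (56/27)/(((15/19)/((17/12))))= 34897/1215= 28.72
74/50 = 37/25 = 1.48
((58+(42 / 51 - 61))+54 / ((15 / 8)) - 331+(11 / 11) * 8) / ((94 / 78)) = -20904 / 85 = -245.93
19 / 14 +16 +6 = 327 / 14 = 23.36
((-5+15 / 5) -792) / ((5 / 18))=-14292 / 5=-2858.40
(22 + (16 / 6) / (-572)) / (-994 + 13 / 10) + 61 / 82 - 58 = -20002254205 / 349212006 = -57.28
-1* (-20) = 20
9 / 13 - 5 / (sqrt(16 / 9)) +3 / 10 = -717 / 260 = -2.76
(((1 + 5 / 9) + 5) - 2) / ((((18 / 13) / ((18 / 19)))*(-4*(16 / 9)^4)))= -388557 / 4980736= -0.08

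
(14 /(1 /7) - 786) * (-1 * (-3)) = -2064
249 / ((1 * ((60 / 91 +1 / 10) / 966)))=316766.92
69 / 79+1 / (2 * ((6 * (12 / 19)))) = 11437 / 11376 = 1.01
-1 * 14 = -14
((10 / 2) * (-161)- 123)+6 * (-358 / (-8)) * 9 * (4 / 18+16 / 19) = 31235 / 19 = 1643.95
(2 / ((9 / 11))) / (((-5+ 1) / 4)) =-22 / 9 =-2.44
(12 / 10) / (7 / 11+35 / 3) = 99 / 1015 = 0.10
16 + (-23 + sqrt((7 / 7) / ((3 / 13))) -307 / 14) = -405 / 14 + sqrt(39) / 3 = -26.85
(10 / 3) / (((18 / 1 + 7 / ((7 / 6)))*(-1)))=-5 / 36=-0.14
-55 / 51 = -1.08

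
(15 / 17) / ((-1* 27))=-5 / 153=-0.03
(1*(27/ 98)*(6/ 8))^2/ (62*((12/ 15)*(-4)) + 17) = -32805/ 139373248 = -0.00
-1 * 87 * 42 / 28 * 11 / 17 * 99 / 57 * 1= -94743 / 646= -146.66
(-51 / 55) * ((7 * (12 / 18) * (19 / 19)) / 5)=-238 / 275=-0.87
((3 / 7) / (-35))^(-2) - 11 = 59926 / 9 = 6658.44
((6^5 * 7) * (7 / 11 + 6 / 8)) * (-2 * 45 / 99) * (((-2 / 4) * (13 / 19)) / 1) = 53955720 / 2299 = 23469.21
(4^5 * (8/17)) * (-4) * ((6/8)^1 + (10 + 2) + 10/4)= -499712/17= -29394.82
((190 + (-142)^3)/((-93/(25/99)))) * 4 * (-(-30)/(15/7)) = 14366800/33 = 435357.58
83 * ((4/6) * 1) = 166/3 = 55.33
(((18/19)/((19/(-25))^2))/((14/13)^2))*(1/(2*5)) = 190125/1344364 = 0.14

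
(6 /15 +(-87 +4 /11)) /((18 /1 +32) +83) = -0.65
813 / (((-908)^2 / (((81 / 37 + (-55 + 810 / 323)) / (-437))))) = 122188209 / 1076458742092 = 0.00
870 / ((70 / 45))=3915 / 7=559.29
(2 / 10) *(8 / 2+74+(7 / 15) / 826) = 138061 / 8850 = 15.60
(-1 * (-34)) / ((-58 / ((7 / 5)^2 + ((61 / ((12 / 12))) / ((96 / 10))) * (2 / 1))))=-149617 / 17400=-8.60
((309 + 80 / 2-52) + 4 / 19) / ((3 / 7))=39529 / 57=693.49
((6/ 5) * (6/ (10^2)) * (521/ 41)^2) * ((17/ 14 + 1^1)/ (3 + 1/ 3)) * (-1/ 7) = -227196117/ 205922500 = -1.10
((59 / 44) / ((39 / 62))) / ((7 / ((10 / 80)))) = 0.04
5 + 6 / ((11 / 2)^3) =6703 / 1331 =5.04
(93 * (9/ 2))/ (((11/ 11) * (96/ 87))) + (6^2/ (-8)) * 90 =-1647/ 64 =-25.73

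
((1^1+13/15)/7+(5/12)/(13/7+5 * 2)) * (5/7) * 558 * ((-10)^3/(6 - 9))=23296500/581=40097.25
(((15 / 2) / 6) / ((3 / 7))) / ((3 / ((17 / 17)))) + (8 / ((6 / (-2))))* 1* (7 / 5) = -497 / 180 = -2.76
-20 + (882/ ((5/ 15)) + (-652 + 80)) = 2054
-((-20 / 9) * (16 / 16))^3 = 8000 / 729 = 10.97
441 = 441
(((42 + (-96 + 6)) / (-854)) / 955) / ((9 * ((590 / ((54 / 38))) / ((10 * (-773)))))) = -55656 / 457126985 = -0.00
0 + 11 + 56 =67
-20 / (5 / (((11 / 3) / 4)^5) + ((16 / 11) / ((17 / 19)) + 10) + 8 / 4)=-13689335 / 14613997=-0.94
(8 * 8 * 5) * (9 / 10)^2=1296 / 5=259.20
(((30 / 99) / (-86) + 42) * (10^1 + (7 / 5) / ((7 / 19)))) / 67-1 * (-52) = 9610299 / 158455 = 60.65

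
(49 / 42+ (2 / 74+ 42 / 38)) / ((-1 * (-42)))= 9697 / 177156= 0.05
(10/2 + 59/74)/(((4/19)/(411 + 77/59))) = 99140613/8732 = 11353.71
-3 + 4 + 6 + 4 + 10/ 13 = 153/ 13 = 11.77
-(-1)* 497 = 497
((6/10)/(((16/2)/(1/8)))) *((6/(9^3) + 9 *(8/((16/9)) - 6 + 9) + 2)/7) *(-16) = -33781/22680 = -1.49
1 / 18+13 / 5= 239 / 90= 2.66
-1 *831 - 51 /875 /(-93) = -22540858 /27125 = -831.00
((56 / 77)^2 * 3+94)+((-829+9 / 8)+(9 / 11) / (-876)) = -51746481 / 70664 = -732.29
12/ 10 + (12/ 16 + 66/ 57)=1181/ 380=3.11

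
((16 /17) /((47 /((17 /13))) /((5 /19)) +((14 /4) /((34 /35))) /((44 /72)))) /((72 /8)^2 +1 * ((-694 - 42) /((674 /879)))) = -10784 /1434687855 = -0.00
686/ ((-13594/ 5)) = -245/ 971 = -0.25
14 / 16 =7 / 8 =0.88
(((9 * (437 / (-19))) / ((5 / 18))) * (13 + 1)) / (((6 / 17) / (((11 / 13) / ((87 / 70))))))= -7586964 / 377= -20124.57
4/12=1/3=0.33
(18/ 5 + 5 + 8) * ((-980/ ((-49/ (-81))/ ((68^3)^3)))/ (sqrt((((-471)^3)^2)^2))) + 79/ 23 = -237370449876464021009/ 3100046869109943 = -76569.96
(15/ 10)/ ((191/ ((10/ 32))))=15/ 6112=0.00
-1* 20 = -20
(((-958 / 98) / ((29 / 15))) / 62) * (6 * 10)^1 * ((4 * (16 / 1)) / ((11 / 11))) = -13795200 / 44051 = -313.16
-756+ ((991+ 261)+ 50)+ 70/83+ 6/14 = 317965/581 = 547.27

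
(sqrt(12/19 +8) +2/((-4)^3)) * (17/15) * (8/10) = -17/600 +136 * sqrt(779)/1425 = 2.64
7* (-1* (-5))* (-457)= -15995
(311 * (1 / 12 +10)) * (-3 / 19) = -37631 / 76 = -495.14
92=92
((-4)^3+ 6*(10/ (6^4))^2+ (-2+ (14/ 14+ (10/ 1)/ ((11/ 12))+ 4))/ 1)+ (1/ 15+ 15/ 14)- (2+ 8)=-1588405559/ 26943840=-58.95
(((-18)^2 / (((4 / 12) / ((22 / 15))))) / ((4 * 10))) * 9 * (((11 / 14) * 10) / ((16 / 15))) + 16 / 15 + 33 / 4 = 3985057 / 1680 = 2372.06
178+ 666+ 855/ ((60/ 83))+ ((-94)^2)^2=312307691/ 4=78076922.75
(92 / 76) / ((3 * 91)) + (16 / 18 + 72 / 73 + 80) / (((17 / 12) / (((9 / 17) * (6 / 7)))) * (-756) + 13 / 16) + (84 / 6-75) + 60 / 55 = -28273414763228 / 471700318089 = -59.94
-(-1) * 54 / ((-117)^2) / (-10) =-1 / 2535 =-0.00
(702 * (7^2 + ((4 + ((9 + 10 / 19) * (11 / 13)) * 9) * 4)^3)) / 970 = 11679180006557133 / 562197935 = 20774142.49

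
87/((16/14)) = 609/8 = 76.12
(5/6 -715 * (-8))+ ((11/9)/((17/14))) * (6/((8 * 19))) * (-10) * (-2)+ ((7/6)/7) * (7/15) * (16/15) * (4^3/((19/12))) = 832126049/145350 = 5724.98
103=103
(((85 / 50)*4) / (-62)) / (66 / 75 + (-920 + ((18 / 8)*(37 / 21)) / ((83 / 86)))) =98770 / 824014441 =0.00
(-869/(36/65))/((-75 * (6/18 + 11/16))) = 20.49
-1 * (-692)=692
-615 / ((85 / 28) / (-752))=2589888 / 17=152346.35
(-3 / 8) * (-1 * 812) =609 / 2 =304.50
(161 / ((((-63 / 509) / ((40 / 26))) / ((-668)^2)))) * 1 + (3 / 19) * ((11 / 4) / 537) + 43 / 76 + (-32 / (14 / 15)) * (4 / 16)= -2487328893676327 / 2785419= -892981951.25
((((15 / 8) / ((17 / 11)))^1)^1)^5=122298103125 / 46525874176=2.63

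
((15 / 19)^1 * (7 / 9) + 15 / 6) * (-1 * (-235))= 83425 / 114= 731.80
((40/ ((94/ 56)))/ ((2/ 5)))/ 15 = 560/ 141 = 3.97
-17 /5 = -3.40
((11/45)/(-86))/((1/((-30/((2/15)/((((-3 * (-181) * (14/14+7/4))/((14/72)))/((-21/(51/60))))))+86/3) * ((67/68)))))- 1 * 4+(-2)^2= -30320888257/154738080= -195.95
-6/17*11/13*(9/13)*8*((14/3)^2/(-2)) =51744/2873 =18.01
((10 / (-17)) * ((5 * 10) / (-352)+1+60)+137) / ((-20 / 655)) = -19833007 / 5984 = -3314.34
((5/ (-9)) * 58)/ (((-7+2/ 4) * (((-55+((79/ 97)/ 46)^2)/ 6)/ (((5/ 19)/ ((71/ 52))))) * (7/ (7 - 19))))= 1847596403200/ 10340209449297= 0.18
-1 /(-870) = 1 /870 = 0.00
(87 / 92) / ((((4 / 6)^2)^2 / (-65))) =-458055 / 1472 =-311.18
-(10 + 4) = -14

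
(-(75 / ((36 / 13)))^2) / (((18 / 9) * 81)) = -105625 / 23328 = -4.53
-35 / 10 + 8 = 9 / 2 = 4.50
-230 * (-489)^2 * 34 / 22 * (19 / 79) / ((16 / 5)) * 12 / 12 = -44410747725 / 6952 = -6388197.31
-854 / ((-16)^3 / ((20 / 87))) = 0.05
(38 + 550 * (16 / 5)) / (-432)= -899 / 216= -4.16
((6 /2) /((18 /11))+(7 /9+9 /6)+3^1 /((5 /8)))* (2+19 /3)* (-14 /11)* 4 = -112280 /297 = -378.05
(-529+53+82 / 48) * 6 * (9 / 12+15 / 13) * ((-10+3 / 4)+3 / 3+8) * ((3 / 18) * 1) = 375639 / 1664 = 225.74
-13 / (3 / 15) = -65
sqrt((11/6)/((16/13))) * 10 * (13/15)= 10.58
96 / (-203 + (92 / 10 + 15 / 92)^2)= -20313600 / 24404551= -0.83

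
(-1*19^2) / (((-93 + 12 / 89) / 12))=6764 / 145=46.65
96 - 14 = 82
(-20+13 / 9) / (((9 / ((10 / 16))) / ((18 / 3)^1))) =-835 / 108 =-7.73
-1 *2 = -2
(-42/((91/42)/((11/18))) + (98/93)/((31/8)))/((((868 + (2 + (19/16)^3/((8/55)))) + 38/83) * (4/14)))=-84271267840/1834737633729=-0.05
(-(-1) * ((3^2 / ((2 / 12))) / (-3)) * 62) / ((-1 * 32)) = 279 / 8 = 34.88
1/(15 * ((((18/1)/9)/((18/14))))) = 3/70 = 0.04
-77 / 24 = -3.21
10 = 10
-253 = -253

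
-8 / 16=-1 / 2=-0.50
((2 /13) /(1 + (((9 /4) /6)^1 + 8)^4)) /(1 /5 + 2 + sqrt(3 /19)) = 535040 /36420477119-12800 * sqrt(57) /36420477119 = 0.00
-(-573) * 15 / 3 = 2865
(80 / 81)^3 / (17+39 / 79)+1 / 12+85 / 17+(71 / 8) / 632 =9566516491909 / 1856693295936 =5.15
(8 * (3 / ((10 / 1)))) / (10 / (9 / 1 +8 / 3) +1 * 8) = 42 / 155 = 0.27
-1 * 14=-14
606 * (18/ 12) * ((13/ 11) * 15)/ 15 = 11817/ 11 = 1074.27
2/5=0.40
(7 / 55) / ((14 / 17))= 0.15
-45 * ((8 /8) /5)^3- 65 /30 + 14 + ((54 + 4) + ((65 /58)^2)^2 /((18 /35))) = 369406911323 /5092423200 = 72.54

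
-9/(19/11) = -99/19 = -5.21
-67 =-67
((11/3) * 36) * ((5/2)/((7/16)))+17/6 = 757.12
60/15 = 4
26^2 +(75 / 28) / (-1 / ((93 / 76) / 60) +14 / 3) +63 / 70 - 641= 20702401 / 577640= 35.84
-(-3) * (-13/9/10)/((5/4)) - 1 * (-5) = 349/75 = 4.65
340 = 340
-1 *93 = -93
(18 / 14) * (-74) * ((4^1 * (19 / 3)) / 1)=-16872 / 7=-2410.29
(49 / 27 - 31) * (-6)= 1576 / 9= 175.11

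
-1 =-1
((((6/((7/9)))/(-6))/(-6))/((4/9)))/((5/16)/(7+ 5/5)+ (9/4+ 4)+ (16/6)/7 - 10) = -1296/8951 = -0.14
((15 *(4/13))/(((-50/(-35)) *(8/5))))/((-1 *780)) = -7/2704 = -0.00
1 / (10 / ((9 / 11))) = 9 / 110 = 0.08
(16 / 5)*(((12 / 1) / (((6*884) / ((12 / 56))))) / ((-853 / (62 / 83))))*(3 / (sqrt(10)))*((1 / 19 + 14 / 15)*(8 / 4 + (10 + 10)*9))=-209064*sqrt(10) / 2858509625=-0.00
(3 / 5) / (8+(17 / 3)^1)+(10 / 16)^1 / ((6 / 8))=1079 / 1230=0.88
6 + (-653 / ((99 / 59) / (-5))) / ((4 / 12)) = 192833 / 33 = 5843.42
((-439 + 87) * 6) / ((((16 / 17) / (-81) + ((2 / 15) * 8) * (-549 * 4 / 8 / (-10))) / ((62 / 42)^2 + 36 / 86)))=-99487515600 / 530734337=-187.45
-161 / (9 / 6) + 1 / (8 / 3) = -2567 / 24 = -106.96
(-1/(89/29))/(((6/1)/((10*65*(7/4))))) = -65975/1068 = -61.77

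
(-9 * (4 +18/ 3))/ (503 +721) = -0.07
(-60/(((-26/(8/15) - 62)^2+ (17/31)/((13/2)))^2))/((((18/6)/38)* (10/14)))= -6319659008/893578954229983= -0.00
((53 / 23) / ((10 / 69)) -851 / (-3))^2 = 89740.19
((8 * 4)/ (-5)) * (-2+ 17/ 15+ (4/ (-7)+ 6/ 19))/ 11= 71648/ 109725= 0.65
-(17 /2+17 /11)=-221 /22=-10.05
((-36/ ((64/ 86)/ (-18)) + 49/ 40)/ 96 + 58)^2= 66357244801/ 14745600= 4500.14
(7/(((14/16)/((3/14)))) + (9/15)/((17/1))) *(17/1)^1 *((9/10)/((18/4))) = 1041/175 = 5.95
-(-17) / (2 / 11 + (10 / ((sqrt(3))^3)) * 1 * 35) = -5049 / 7411196 + 1079925 * sqrt(3) / 7411196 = 0.25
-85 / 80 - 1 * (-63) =991 / 16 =61.94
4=4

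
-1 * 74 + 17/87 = -6421/87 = -73.80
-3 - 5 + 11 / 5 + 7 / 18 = -487 / 90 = -5.41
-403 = -403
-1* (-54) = 54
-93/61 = -1.52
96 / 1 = 96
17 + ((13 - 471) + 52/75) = -33023/75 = -440.31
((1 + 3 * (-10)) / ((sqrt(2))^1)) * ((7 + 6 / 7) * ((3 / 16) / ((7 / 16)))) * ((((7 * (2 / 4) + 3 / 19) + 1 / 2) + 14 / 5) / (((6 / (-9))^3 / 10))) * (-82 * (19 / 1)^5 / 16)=-456294702046095 * sqrt(2) / 3136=-205771095686.41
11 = 11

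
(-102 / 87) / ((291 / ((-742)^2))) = -18719176 / 8439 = -2218.17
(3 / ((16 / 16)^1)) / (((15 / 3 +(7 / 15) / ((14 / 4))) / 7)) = 45 / 11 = 4.09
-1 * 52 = -52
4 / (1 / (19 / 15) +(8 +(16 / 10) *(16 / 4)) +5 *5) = 0.10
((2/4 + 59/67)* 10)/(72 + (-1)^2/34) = 31450/164083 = 0.19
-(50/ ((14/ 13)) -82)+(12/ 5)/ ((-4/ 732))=-403.63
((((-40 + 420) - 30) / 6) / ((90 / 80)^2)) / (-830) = -1120 / 20169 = -0.06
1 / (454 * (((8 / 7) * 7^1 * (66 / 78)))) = 13 / 39952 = 0.00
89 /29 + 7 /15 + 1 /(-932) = 1432981 /405420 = 3.53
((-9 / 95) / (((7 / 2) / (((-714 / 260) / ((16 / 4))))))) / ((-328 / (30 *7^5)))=-23143239 / 810160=-28.57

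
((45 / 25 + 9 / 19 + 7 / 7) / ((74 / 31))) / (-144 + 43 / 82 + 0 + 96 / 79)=-31227199 / 3239293945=-0.01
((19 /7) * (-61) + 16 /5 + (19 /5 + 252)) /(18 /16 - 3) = -1744 /35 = -49.83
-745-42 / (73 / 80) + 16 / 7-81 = -444438 / 511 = -869.74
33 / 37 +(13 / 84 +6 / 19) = 80455 / 59052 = 1.36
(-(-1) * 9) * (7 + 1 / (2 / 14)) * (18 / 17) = 2268 / 17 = 133.41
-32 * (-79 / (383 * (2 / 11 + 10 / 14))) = 7.37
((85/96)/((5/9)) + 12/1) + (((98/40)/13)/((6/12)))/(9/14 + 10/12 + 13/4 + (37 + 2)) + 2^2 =134479291/7639840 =17.60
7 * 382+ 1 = 2675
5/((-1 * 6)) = -5/6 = -0.83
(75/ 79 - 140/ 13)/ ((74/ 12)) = -60510/ 37999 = -1.59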